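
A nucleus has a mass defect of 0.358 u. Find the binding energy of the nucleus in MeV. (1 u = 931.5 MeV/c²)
B.E. = Δm × 931.5 = 333.5 MeV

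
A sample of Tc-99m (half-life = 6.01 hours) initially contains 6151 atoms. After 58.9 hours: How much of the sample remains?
N = N₀(1/2)^(t/t½) = 6.898 atoms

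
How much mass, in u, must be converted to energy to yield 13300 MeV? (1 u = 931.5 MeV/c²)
m = E/c² = 14.28 u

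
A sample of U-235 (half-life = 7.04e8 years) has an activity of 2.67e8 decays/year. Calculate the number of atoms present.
N = A/λ = 2.712e17 atoms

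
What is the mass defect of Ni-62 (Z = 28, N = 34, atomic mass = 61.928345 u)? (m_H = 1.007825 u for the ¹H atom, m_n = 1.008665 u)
Δm = Z·m_H + N·m_n − M = 0.5854 u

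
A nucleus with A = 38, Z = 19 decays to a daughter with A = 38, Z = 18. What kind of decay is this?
ΔA = 0, ΔZ = -1 ⇒ beta-plus decay (β⁺) or electron capture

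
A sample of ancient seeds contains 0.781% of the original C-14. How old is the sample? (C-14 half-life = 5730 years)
Age = t½ × log₂(1/ratio) = 40110 years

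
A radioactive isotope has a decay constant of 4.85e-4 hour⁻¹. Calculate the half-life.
t½ = ln(2)/λ = 1429 hours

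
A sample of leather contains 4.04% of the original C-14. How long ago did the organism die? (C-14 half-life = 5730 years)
Age = t½ × log₂(1/ratio) = 26530 years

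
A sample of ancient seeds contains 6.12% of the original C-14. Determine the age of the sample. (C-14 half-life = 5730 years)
Age = t½ × log₂(1/ratio) = 23090 years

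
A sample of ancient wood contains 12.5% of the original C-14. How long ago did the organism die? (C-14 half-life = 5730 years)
Age = t½ × log₂(1/ratio) = 17190 years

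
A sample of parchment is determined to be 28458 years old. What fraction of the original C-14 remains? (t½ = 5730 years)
N/N₀ = (1/2)^(t/t½) = 0.03198 = 3.2%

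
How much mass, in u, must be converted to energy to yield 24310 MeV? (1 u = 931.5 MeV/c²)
m = E/c² = 26.1 u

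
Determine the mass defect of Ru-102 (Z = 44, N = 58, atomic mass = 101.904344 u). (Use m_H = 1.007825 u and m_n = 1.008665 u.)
Δm = Z·m_H + N·m_n − M = 0.9425 u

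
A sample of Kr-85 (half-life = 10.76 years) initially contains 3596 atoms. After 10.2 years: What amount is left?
N = N₀(1/2)^(t/t½) = 1864 atoms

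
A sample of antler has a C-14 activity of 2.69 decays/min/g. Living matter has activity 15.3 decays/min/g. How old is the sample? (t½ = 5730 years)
Age = t½ × log₂(A₀/A) = 14370 years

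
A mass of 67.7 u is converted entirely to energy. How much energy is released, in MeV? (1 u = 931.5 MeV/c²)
E = mc² = 63060 MeV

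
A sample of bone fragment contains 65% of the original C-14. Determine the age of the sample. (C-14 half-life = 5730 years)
Age = t½ × log₂(1/ratio) = 3561 years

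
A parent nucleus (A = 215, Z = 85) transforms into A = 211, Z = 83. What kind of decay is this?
ΔA = -4, ΔZ = -2 ⇒ alpha decay (α)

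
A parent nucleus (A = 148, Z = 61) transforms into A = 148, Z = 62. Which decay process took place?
ΔA = 0, ΔZ = +1 ⇒ beta-minus decay (β⁻)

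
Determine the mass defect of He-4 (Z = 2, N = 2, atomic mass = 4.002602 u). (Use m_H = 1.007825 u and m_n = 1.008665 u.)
Δm = Z·m_H + N·m_n − M = 0.03038 u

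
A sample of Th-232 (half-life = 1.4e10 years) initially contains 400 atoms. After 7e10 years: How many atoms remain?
N = N₀(1/2)^(t/t½) = 12.5 atoms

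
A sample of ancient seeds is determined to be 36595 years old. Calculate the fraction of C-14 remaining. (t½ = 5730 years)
N/N₀ = (1/2)^(t/t½) = 0.01195 = 1.2%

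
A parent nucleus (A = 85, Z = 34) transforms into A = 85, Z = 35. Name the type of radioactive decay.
ΔA = 0, ΔZ = +1 ⇒ beta-minus decay (β⁻)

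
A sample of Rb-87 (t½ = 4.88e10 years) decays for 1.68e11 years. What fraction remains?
N/N₀ = (1/2)^(t/t½) = 0.09197 = 9.2%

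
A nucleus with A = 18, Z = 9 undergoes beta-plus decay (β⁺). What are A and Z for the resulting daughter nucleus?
Daughter: A = 18, Z = 8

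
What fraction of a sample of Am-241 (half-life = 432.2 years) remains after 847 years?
N/N₀ = (1/2)^(t/t½) = 0.2571 = 25.7%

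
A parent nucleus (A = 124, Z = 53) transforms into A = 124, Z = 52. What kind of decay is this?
ΔA = 0, ΔZ = -1 ⇒ beta-plus decay (β⁺) or electron capture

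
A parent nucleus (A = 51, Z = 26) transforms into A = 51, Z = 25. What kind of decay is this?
ΔA = 0, ΔZ = -1 ⇒ beta-plus decay (β⁺) or electron capture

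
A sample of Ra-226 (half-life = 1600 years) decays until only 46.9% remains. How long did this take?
t = t½ × log₂(N₀/N) = 1748 years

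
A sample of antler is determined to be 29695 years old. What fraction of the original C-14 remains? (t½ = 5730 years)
N/N₀ = (1/2)^(t/t½) = 0.02754 = 2.75%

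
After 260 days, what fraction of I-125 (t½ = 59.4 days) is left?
N/N₀ = (1/2)^(t/t½) = 0.04812 = 4.81%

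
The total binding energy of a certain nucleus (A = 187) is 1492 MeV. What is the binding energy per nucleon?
B.E./A = 1492/187 = 7.979 MeV/nucleon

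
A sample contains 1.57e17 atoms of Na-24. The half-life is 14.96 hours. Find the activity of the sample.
A = λN = 7.274e15 decays/hour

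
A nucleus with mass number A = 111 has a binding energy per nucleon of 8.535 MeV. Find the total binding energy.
B.E. = 8.535 × 111 = 947.4 MeV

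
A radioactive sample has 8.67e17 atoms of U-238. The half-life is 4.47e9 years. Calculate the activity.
A = λN = 1.344e8 decays/year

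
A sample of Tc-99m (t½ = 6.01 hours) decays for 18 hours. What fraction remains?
N/N₀ = (1/2)^(t/t½) = 0.1254 = 12.5%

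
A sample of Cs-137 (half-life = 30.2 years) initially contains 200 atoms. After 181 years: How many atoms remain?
N = N₀(1/2)^(t/t½) = 3.139 atoms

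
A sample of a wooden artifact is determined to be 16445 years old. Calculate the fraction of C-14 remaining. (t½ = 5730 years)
N/N₀ = (1/2)^(t/t½) = 0.1368 = 13.7%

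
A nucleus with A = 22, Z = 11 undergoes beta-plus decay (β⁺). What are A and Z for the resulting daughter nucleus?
Daughter: A = 22, Z = 10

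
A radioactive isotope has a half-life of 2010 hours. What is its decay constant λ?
λ = ln(2)/t½ = 3.448e-4 hour⁻¹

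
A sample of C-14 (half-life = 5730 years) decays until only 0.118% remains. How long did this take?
t = t½ × log₂(N₀/N) = 55740 years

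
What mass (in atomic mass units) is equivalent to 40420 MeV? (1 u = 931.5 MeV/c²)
m = E/c² = 43.39 u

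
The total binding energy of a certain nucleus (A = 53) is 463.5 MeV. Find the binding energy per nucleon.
B.E./A = 463.5/53 = 8.745 MeV/nucleon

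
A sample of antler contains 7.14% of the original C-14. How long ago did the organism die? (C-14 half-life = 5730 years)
Age = t½ × log₂(1/ratio) = 21820 years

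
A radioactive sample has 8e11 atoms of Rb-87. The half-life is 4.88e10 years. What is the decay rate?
A = λN = 11.36 decays/year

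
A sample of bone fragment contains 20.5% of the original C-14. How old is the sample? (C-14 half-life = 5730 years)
Age = t½ × log₂(1/ratio) = 13100 years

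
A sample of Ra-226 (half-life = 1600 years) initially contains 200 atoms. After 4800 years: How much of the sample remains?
N = N₀(1/2)^(t/t½) = 25 atoms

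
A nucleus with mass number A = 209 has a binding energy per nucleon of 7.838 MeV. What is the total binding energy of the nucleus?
B.E. = 7.838 × 209 = 1638 MeV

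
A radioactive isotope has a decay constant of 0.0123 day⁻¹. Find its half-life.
t½ = ln(2)/λ = 56.35 days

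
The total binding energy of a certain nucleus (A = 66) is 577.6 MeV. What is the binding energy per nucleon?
B.E./A = 577.6/66 = 8.752 MeV/nucleon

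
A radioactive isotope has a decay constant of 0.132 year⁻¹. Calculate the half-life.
t½ = ln(2)/λ = 5.251 years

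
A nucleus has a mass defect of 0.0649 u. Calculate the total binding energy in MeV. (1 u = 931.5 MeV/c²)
B.E. = Δm × 931.5 = 60.45 MeV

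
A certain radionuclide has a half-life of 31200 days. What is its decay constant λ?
λ = ln(2)/t½ = 2.222e-5 day⁻¹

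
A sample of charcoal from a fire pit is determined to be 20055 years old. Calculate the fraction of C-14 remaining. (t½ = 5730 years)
N/N₀ = (1/2)^(t/t½) = 0.08839 = 8.84%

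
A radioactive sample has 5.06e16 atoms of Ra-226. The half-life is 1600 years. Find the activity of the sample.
A = λN = 2.192e13 decays/year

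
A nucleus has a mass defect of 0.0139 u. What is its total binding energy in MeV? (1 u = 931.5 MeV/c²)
B.E. = Δm × 931.5 = 12.95 MeV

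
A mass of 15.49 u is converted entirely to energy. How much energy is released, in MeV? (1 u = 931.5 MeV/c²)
E = mc² = 14430 MeV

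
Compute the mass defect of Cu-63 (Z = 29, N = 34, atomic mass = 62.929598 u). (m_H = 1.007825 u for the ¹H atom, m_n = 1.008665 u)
Δm = Z·m_H + N·m_n − M = 0.5919 u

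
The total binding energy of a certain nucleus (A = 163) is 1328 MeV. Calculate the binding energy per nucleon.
B.E./A = 1328/163 = 8.147 MeV/nucleon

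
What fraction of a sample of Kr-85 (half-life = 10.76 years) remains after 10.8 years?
N/N₀ = (1/2)^(t/t½) = 0.4987 = 49.9%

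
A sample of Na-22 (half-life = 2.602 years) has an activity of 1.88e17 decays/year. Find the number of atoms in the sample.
N = A/λ = 7.057e17 atoms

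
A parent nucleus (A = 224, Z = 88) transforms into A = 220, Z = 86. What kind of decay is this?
ΔA = -4, ΔZ = -2 ⇒ alpha decay (α)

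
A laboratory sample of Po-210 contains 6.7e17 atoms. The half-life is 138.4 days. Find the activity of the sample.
A = λN = 3.356e15 decays/day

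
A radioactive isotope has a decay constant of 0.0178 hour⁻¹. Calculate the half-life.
t½ = ln(2)/λ = 38.94 hours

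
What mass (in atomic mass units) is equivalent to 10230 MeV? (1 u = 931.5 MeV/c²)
m = E/c² = 10.98 u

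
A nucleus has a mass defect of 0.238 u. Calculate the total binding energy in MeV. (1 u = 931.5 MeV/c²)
B.E. = Δm × 931.5 = 221.7 MeV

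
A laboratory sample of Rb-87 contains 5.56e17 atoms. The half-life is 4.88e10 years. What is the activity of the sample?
A = λN = 7.897e6 decays/year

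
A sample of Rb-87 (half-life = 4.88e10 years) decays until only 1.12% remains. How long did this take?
t = t½ × log₂(N₀/N) = 3.162e11 years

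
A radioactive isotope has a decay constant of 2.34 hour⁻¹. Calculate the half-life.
t½ = ln(2)/λ = 0.2962 hours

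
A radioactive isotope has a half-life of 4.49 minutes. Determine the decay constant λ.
λ = ln(2)/t½ = 0.1544 minute⁻¹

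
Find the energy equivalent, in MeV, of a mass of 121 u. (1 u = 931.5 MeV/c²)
E = mc² = 1.127e5 MeV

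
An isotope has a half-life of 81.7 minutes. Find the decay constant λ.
λ = ln(2)/t½ = 0.008484 minute⁻¹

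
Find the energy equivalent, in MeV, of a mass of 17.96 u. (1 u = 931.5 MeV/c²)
E = mc² = 16730 MeV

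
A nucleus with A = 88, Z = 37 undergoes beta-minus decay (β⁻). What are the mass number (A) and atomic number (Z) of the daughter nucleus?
Daughter: A = 88, Z = 38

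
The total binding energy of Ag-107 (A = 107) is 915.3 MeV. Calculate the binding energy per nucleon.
B.E./A = 915.3/107 = 8.554 MeV/nucleon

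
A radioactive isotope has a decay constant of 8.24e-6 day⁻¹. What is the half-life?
t½ = ln(2)/λ = 84120 days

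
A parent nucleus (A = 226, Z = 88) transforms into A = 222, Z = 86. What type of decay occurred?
ΔA = -4, ΔZ = -2 ⇒ alpha decay (α)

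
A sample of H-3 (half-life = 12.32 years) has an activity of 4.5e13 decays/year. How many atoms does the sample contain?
N = A/λ = 7.998e14 atoms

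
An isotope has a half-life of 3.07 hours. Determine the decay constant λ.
λ = ln(2)/t½ = 0.2258 hour⁻¹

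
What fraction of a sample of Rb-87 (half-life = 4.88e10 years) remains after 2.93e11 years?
N/N₀ = (1/2)^(t/t½) = 0.01558 = 1.56%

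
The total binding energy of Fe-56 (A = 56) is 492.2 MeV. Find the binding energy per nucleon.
B.E./A = 492.2/56 = 8.789 MeV/nucleon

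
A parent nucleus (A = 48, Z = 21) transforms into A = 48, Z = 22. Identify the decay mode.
ΔA = 0, ΔZ = +1 ⇒ beta-minus decay (β⁻)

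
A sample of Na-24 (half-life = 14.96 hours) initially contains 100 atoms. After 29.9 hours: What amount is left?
N = N₀(1/2)^(t/t½) = 25.02 atoms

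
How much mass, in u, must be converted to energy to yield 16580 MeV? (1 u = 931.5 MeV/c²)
m = E/c² = 17.8 u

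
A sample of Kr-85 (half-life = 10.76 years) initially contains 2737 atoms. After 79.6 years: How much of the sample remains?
N = N₀(1/2)^(t/t½) = 16.23 atoms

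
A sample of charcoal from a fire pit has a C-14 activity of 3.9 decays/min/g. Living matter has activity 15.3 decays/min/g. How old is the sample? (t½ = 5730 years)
Age = t½ × log₂(A₀/A) = 11300 years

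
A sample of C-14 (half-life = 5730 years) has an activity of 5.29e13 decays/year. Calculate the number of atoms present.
N = A/λ = 4.373e17 atoms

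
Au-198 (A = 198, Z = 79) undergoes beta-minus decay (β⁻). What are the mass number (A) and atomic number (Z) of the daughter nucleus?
Daughter: A = 198, Z = 80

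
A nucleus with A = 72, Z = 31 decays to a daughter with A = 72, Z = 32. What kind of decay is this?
ΔA = 0, ΔZ = +1 ⇒ beta-minus decay (β⁻)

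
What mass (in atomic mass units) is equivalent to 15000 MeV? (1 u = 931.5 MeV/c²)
m = E/c² = 16.1 u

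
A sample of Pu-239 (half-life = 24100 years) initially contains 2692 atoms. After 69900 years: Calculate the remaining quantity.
N = N₀(1/2)^(t/t½) = 360.5 atoms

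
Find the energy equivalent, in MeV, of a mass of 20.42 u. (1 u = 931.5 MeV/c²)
E = mc² = 19020 MeV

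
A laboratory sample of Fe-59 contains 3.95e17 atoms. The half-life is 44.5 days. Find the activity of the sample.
A = λN = 6.153e15 decays/day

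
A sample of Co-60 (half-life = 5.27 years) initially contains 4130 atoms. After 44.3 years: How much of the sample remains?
N = N₀(1/2)^(t/t½) = 12.18 atoms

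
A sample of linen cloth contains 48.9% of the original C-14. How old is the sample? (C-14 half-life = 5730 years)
Age = t½ × log₂(1/ratio) = 5914 years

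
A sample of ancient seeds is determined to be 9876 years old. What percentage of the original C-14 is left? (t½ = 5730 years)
N/N₀ = (1/2)^(t/t½) = 0.3028 = 30.3%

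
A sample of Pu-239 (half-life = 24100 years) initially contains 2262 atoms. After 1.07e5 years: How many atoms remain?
N = N₀(1/2)^(t/t½) = 104.2 atoms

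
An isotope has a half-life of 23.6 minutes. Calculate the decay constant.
λ = ln(2)/t½ = 0.02937 minute⁻¹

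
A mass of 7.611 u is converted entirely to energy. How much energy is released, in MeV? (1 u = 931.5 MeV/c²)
E = mc² = 7090 MeV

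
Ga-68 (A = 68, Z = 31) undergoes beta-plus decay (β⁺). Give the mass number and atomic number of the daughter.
Daughter: A = 68, Z = 30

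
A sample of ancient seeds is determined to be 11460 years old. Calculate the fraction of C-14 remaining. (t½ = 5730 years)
N/N₀ = (1/2)^(t/t½) = 0.25 = 25%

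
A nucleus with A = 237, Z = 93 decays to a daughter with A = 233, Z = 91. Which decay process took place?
ΔA = -4, ΔZ = -2 ⇒ alpha decay (α)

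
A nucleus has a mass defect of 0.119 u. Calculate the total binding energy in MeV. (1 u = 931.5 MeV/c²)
B.E. = Δm × 931.5 = 110.8 MeV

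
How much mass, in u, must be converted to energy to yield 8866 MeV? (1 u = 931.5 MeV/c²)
m = E/c² = 9.518 u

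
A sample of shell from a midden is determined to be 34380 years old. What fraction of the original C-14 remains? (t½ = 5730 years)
N/N₀ = (1/2)^(t/t½) = 0.01562 = 1.56%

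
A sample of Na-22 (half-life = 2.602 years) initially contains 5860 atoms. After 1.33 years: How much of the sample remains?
N = N₀(1/2)^(t/t½) = 4112 atoms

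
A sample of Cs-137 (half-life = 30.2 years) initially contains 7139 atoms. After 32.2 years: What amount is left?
N = N₀(1/2)^(t/t½) = 3409 atoms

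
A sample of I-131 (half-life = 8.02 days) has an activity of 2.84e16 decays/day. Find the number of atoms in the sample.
N = A/λ = 3.286e17 atoms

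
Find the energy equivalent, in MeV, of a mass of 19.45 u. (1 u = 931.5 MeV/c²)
E = mc² = 18120 MeV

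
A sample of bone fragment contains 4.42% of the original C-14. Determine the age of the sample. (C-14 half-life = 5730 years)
Age = t½ × log₂(1/ratio) = 25780 years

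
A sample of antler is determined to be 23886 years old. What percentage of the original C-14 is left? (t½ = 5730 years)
N/N₀ = (1/2)^(t/t½) = 0.05561 = 5.56%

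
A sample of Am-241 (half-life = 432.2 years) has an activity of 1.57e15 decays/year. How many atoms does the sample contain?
N = A/λ = 9.789e17 atoms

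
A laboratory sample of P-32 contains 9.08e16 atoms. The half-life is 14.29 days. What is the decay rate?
A = λN = 4.404e15 decays/day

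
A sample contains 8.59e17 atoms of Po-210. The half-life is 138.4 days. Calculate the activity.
A = λN = 4.302e15 decays/day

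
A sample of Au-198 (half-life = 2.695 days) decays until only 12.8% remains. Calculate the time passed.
t = t½ × log₂(N₀/N) = 7.993 days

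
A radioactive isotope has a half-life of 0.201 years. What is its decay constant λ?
λ = ln(2)/t½ = 3.448 year⁻¹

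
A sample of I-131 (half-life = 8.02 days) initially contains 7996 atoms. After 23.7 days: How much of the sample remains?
N = N₀(1/2)^(t/t½) = 1031 atoms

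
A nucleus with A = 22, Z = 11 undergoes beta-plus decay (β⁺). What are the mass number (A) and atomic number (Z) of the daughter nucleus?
Daughter: A = 22, Z = 10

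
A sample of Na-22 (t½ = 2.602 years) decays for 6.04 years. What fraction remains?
N/N₀ = (1/2)^(t/t½) = 0.2001 = 20%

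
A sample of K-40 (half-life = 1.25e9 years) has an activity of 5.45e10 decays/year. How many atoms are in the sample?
N = A/λ = 9.828e19 atoms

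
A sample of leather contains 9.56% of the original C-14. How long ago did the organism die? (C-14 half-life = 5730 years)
Age = t½ × log₂(1/ratio) = 19410 years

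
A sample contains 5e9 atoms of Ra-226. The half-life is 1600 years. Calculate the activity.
A = λN = 2.166e6 decays/year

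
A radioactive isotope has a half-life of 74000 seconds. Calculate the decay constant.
λ = ln(2)/t½ = 9.367e-6 second⁻¹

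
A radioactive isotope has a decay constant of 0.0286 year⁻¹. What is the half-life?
t½ = ln(2)/λ = 24.24 years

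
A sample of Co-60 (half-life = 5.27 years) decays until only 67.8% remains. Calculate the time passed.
t = t½ × log₂(N₀/N) = 2.955 years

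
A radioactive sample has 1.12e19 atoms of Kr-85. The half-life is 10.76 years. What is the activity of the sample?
A = λN = 7.215e17 decays/year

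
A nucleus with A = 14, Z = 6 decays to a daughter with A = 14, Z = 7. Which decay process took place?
ΔA = 0, ΔZ = +1 ⇒ beta-minus decay (β⁻)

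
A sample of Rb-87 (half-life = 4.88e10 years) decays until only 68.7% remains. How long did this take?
t = t½ × log₂(N₀/N) = 2.643e10 years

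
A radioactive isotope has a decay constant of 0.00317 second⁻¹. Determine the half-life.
t½ = ln(2)/λ = 218.7 seconds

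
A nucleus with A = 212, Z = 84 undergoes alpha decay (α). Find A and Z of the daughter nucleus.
Daughter: A = 208, Z = 82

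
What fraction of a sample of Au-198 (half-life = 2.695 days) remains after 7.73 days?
N/N₀ = (1/2)^(t/t½) = 0.137 = 13.7%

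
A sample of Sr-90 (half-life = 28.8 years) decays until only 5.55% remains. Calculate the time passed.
t = t½ × log₂(N₀/N) = 120.1 years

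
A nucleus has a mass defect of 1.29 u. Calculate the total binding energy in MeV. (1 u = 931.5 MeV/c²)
B.E. = Δm × 931.5 = 1202 MeV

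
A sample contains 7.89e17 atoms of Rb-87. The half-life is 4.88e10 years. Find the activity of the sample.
A = λN = 1.121e7 decays/year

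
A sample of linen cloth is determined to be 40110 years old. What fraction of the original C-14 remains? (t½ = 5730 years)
N/N₀ = (1/2)^(t/t½) = 0.007812 = 0.781%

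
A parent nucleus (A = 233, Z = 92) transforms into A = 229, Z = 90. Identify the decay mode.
ΔA = -4, ΔZ = -2 ⇒ alpha decay (α)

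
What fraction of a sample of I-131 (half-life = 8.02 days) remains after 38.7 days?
N/N₀ = (1/2)^(t/t½) = 0.03527 = 3.53%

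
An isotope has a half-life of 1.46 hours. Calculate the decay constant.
λ = ln(2)/t½ = 0.4748 hour⁻¹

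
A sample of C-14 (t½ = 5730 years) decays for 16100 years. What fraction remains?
N/N₀ = (1/2)^(t/t½) = 0.1426 = 14.3%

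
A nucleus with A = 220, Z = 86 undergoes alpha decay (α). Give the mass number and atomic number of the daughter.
Daughter: A = 216, Z = 84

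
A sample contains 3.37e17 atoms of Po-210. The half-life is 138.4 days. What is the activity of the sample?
A = λN = 1.688e15 decays/day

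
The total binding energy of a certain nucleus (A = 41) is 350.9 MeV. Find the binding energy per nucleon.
B.E./A = 350.9/41 = 8.559 MeV/nucleon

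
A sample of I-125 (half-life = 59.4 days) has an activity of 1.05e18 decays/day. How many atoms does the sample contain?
N = A/λ = 8.998e19 atoms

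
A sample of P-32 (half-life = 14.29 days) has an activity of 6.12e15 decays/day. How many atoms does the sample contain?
N = A/λ = 1.262e17 atoms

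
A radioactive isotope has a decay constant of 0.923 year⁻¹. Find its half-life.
t½ = ln(2)/λ = 0.751 years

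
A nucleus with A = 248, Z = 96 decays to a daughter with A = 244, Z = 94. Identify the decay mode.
ΔA = -4, ΔZ = -2 ⇒ alpha decay (α)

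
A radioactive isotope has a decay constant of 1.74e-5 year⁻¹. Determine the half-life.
t½ = ln(2)/λ = 39840 years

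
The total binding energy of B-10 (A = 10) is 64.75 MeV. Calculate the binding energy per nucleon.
B.E./A = 64.75/10 = 6.475 MeV/nucleon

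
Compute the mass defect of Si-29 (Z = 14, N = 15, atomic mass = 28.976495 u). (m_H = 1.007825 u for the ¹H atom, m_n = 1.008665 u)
Δm = Z·m_H + N·m_n − M = 0.263 u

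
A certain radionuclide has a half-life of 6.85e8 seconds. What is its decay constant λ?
λ = ln(2)/t½ = 1.012e-9 second⁻¹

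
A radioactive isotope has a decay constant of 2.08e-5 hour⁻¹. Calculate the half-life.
t½ = ln(2)/λ = 33320 hours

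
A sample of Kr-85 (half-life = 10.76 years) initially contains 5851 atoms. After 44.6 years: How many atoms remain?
N = N₀(1/2)^(t/t½) = 330.7 atoms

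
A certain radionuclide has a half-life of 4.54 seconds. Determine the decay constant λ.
λ = ln(2)/t½ = 0.1527 second⁻¹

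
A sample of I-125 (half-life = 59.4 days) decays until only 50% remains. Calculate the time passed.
t = t½ × log₂(N₀/N) = 59.4 days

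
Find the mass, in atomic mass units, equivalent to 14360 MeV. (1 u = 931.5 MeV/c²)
m = E/c² = 15.42 u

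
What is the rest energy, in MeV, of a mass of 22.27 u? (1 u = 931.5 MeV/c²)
E = mc² = 20740 MeV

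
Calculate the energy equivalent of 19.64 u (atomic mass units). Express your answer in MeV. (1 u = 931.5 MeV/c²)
E = mc² = 18290 MeV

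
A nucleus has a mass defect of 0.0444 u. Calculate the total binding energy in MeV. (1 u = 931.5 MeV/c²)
B.E. = Δm × 931.5 = 41.36 MeV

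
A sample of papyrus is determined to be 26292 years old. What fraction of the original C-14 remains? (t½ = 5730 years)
N/N₀ = (1/2)^(t/t½) = 0.04157 = 4.16%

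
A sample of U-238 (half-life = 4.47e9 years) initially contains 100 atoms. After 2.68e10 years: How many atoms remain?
N = N₀(1/2)^(t/t½) = 1.567 atoms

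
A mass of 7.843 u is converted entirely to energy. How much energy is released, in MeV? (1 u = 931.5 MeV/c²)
E = mc² = 7306 MeV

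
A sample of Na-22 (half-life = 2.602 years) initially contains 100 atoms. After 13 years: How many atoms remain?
N = N₀(1/2)^(t/t½) = 3.133 atoms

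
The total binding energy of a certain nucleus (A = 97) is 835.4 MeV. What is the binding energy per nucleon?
B.E./A = 835.4/97 = 8.612 MeV/nucleon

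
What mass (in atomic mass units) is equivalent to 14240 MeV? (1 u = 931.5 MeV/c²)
m = E/c² = 15.29 u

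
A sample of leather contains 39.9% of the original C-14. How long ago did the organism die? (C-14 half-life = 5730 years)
Age = t½ × log₂(1/ratio) = 7595 years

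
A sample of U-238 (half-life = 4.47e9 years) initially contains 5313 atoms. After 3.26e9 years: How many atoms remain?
N = N₀(1/2)^(t/t½) = 3205 atoms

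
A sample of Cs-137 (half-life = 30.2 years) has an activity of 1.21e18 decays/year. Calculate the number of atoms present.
N = A/λ = 5.272e19 atoms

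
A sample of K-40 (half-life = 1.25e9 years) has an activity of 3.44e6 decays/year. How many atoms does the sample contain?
N = A/λ = 6.204e15 atoms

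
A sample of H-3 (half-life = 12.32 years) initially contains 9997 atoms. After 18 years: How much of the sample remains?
N = N₀(1/2)^(t/t½) = 3631 atoms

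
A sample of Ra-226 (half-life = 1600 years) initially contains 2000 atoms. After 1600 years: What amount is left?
N = N₀(1/2)^(t/t½) = 1000 atoms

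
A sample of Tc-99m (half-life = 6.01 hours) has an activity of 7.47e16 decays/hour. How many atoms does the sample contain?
N = A/λ = 6.477e17 atoms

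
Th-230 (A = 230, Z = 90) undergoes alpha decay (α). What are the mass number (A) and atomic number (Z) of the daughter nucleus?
Daughter: A = 226, Z = 88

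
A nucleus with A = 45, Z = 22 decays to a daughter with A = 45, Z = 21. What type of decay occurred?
ΔA = 0, ΔZ = -1 ⇒ beta-plus decay (β⁺) or electron capture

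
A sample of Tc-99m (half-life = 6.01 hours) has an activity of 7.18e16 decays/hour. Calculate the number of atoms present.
N = A/λ = 6.225e17 atoms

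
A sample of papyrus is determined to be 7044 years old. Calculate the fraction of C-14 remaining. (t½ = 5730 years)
N/N₀ = (1/2)^(t/t½) = 0.4265 = 42.7%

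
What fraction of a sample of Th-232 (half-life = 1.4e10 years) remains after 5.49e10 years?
N/N₀ = (1/2)^(t/t½) = 0.066 = 6.6%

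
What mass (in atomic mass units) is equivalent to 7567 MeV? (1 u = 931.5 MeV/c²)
m = E/c² = 8.123 u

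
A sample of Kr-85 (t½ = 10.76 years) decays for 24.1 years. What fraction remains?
N/N₀ = (1/2)^(t/t½) = 0.2117 = 21.2%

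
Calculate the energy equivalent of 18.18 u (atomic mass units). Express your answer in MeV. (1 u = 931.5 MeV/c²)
E = mc² = 16930 MeV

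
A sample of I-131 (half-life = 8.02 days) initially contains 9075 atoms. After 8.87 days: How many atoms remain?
N = N₀(1/2)^(t/t½) = 4216 atoms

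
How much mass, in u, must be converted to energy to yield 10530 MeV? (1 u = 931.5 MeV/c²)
m = E/c² = 11.3 u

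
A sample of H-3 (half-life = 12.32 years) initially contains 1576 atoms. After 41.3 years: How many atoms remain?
N = N₀(1/2)^(t/t½) = 154.3 atoms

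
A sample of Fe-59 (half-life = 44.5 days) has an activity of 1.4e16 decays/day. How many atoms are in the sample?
N = A/λ = 8.988e17 atoms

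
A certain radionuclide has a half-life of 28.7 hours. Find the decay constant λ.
λ = ln(2)/t½ = 0.02415 hour⁻¹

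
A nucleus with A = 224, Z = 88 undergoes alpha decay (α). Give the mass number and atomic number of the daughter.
Daughter: A = 220, Z = 86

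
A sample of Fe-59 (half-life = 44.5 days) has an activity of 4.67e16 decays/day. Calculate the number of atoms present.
N = A/λ = 2.998e18 atoms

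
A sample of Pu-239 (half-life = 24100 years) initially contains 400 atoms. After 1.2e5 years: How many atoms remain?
N = N₀(1/2)^(t/t½) = 12.68 atoms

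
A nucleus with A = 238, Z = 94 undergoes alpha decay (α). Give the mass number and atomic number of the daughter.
Daughter: A = 234, Z = 92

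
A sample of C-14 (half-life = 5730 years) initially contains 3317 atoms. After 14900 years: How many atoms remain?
N = N₀(1/2)^(t/t½) = 547 atoms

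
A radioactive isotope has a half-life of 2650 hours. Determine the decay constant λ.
λ = ln(2)/t½ = 2.616e-4 hour⁻¹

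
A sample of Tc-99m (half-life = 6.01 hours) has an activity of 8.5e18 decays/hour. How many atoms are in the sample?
N = A/λ = 7.37e19 atoms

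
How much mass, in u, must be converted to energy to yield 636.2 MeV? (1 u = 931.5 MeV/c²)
m = E/c² = 0.683 u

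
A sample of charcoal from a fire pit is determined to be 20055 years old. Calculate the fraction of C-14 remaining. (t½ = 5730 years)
N/N₀ = (1/2)^(t/t½) = 0.08839 = 8.84%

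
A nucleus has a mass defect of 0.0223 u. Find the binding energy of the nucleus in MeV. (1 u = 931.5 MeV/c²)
B.E. = Δm × 931.5 = 20.77 MeV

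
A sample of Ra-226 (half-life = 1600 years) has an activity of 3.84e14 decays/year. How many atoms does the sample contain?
N = A/λ = 8.864e17 atoms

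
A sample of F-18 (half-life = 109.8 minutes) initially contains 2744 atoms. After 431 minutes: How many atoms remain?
N = N₀(1/2)^(t/t½) = 180.6 atoms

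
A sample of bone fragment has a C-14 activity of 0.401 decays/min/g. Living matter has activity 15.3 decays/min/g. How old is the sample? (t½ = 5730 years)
Age = t½ × log₂(A₀/A) = 30100 years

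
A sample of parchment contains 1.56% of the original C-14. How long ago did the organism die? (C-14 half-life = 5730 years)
Age = t½ × log₂(1/ratio) = 34390 years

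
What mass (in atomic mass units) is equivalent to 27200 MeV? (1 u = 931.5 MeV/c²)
m = E/c² = 29.2 u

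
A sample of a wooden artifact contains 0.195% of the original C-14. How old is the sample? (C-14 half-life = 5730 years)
Age = t½ × log₂(1/ratio) = 51580 years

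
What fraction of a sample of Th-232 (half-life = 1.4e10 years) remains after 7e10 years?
N/N₀ = (1/2)^(t/t½) = 0.03125 = 3.12%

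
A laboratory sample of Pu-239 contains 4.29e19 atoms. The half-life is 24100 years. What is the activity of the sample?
A = λN = 1.234e15 decays/year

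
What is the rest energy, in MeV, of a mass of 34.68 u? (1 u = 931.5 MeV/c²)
E = mc² = 32300 MeV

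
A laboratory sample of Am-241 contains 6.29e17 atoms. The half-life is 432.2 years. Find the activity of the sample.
A = λN = 1.009e15 decays/year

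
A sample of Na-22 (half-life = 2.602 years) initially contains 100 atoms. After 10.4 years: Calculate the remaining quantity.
N = N₀(1/2)^(t/t½) = 6.263 atoms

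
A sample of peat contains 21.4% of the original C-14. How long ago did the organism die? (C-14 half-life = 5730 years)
Age = t½ × log₂(1/ratio) = 12750 years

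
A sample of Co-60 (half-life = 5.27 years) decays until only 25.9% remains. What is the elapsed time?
t = t½ × log₂(N₀/N) = 10.27 years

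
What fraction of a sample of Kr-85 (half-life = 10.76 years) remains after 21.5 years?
N/N₀ = (1/2)^(t/t½) = 0.2503 = 25%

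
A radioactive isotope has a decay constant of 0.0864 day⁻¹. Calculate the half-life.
t½ = ln(2)/λ = 8.023 days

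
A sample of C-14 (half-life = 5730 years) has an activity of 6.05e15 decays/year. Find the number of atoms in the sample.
N = A/λ = 5.001e19 atoms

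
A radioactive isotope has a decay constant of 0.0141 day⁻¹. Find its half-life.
t½ = ln(2)/λ = 49.16 days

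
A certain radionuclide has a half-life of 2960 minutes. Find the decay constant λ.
λ = ln(2)/t½ = 2.342e-4 minute⁻¹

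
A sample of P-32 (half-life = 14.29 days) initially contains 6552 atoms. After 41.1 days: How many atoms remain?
N = N₀(1/2)^(t/t½) = 892.4 atoms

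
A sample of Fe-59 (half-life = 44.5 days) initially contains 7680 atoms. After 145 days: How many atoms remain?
N = N₀(1/2)^(t/t½) = 802.6 atoms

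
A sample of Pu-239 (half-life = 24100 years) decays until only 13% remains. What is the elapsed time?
t = t½ × log₂(N₀/N) = 70940 years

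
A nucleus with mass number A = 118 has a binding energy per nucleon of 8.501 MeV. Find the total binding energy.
B.E. = 8.501 × 118 = 1003 MeV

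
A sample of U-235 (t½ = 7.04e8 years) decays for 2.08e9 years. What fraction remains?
N/N₀ = (1/2)^(t/t½) = 0.129 = 12.9%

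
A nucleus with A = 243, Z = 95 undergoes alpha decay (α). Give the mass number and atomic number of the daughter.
Daughter: A = 239, Z = 93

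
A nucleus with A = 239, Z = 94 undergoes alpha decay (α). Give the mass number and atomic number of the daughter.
Daughter: A = 235, Z = 92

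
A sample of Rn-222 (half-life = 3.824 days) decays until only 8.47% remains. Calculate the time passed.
t = t½ × log₂(N₀/N) = 13.62 days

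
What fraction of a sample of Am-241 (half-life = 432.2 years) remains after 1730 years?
N/N₀ = (1/2)^(t/t½) = 0.06238 = 6.24%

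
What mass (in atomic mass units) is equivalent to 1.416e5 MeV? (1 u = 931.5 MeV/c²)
m = E/c² = 152 u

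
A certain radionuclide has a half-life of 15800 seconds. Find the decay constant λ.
λ = ln(2)/t½ = 4.387e-5 second⁻¹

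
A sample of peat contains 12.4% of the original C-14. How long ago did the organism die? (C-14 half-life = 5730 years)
Age = t½ × log₂(1/ratio) = 17260 years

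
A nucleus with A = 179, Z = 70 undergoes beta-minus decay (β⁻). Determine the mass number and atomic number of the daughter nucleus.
Daughter: A = 179, Z = 71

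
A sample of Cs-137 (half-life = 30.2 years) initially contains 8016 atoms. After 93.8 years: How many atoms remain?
N = N₀(1/2)^(t/t½) = 931 atoms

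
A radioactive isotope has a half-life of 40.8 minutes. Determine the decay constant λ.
λ = ln(2)/t½ = 0.01699 minute⁻¹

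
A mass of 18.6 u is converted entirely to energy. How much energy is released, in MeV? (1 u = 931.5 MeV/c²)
E = mc² = 17330 MeV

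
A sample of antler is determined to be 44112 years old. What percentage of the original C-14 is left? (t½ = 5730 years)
N/N₀ = (1/2)^(t/t½) = 0.004814 = 0.481%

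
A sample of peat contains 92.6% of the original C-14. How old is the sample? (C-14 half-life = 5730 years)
Age = t½ × log₂(1/ratio) = 635.5 years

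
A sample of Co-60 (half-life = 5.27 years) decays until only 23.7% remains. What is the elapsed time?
t = t½ × log₂(N₀/N) = 10.95 years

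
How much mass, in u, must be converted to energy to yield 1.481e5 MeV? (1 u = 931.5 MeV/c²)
m = E/c² = 159 u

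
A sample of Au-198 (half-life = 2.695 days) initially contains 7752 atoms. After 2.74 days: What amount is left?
N = N₀(1/2)^(t/t½) = 3831 atoms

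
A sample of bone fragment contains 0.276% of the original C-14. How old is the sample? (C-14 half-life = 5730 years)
Age = t½ × log₂(1/ratio) = 48710 years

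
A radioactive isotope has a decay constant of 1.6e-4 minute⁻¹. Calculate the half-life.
t½ = ln(2)/λ = 4332 minutes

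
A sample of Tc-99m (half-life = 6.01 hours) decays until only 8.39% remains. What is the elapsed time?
t = t½ × log₂(N₀/N) = 21.49 hours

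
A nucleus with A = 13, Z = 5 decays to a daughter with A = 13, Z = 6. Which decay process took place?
ΔA = 0, ΔZ = +1 ⇒ beta-minus decay (β⁻)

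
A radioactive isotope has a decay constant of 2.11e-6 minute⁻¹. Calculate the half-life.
t½ = ln(2)/λ = 3.285e5 minutes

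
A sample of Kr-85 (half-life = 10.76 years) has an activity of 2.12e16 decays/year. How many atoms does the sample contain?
N = A/λ = 3.291e17 atoms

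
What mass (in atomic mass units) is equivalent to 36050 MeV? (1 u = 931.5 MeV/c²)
m = E/c² = 38.7 u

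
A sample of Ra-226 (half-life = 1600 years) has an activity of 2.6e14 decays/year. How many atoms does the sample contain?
N = A/λ = 6.002e17 atoms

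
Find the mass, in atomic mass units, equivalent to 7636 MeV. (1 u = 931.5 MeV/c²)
m = E/c² = 8.198 u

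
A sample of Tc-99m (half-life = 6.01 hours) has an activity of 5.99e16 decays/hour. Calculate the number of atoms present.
N = A/λ = 5.194e17 atoms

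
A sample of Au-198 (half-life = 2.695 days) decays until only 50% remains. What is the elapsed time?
t = t½ × log₂(N₀/N) = 2.695 days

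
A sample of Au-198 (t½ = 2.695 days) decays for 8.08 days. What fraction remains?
N/N₀ = (1/2)^(t/t½) = 0.1252 = 12.5%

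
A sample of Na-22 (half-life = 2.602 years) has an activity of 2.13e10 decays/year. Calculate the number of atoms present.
N = A/λ = 7.996e10 atoms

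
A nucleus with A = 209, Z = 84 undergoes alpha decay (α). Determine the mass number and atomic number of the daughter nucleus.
Daughter: A = 205, Z = 82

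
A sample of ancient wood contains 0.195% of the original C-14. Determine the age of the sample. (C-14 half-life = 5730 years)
Age = t½ × log₂(1/ratio) = 51580 years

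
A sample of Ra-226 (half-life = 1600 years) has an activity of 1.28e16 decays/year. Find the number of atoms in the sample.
N = A/λ = 2.955e19 atoms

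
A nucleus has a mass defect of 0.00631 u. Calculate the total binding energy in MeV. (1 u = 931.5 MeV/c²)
B.E. = Δm × 931.5 = 5.878 MeV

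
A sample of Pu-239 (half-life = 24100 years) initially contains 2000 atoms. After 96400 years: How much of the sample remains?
N = N₀(1/2)^(t/t½) = 125 atoms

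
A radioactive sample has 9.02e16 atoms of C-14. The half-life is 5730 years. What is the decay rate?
A = λN = 1.091e13 decays/year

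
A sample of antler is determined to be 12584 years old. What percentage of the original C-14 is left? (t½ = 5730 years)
N/N₀ = (1/2)^(t/t½) = 0.2182 = 21.8%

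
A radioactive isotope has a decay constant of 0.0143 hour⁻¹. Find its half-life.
t½ = ln(2)/λ = 48.47 hours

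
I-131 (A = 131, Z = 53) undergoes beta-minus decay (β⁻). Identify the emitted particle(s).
β⁻: electron (e⁻) + antineutrino (ν̄ₑ)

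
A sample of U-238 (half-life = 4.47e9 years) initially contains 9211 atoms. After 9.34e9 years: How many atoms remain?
N = N₀(1/2)^(t/t½) = 2164 atoms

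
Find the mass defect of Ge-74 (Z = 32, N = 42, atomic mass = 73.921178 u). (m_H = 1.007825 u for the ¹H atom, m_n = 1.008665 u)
Δm = Z·m_H + N·m_n − M = 0.6932 u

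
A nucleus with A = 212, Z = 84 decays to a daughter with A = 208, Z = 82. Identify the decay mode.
ΔA = -4, ΔZ = -2 ⇒ alpha decay (α)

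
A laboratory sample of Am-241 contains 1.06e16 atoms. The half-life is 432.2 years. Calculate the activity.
A = λN = 1.7e13 decays/year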